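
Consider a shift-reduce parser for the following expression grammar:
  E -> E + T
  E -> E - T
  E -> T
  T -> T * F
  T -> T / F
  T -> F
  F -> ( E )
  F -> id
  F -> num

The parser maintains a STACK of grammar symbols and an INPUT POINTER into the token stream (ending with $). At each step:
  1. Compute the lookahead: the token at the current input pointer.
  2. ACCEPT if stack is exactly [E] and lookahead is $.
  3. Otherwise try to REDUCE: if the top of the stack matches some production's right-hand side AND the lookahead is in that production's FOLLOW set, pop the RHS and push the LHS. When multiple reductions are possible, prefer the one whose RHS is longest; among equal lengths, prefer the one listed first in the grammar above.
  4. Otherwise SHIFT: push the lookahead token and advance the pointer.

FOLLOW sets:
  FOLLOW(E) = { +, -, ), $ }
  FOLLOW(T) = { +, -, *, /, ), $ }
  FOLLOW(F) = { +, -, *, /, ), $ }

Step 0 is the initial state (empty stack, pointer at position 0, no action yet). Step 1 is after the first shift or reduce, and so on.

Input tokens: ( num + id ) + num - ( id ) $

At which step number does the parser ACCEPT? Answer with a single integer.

Answer: 30

Derivation:
Step 1: shift (. Stack=[(] ptr=1 lookahead=num remaining=[num + id ) + num - ( id ) $]
Step 2: shift num. Stack=[( num] ptr=2 lookahead=+ remaining=[+ id ) + num - ( id ) $]
Step 3: reduce F->num. Stack=[( F] ptr=2 lookahead=+ remaining=[+ id ) + num - ( id ) $]
Step 4: reduce T->F. Stack=[( T] ptr=2 lookahead=+ remaining=[+ id ) + num - ( id ) $]
Step 5: reduce E->T. Stack=[( E] ptr=2 lookahead=+ remaining=[+ id ) + num - ( id ) $]
Step 6: shift +. Stack=[( E +] ptr=3 lookahead=id remaining=[id ) + num - ( id ) $]
Step 7: shift id. Stack=[( E + id] ptr=4 lookahead=) remaining=[) + num - ( id ) $]
Step 8: reduce F->id. Stack=[( E + F] ptr=4 lookahead=) remaining=[) + num - ( id ) $]
Step 9: reduce T->F. Stack=[( E + T] ptr=4 lookahead=) remaining=[) + num - ( id ) $]
Step 10: reduce E->E + T. Stack=[( E] ptr=4 lookahead=) remaining=[) + num - ( id ) $]
Step 11: shift ). Stack=[( E )] ptr=5 lookahead=+ remaining=[+ num - ( id ) $]
Step 12: reduce F->( E ). Stack=[F] ptr=5 lookahead=+ remaining=[+ num - ( id ) $]
Step 13: reduce T->F. Stack=[T] ptr=5 lookahead=+ remaining=[+ num - ( id ) $]
Step 14: reduce E->T. Stack=[E] ptr=5 lookahead=+ remaining=[+ num - ( id ) $]
Step 15: shift +. Stack=[E +] ptr=6 lookahead=num remaining=[num - ( id ) $]
Step 16: shift num. Stack=[E + num] ptr=7 lookahead=- remaining=[- ( id ) $]
Step 17: reduce F->num. Stack=[E + F] ptr=7 lookahead=- remaining=[- ( id ) $]
Step 18: reduce T->F. Stack=[E + T] ptr=7 lookahead=- remaining=[- ( id ) $]
Step 19: reduce E->E + T. Stack=[E] ptr=7 lookahead=- remaining=[- ( id ) $]
Step 20: shift -. Stack=[E -] ptr=8 lookahead=( remaining=[( id ) $]
Step 21: shift (. Stack=[E - (] ptr=9 lookahead=id remaining=[id ) $]
Step 22: shift id. Stack=[E - ( id] ptr=10 lookahead=) remaining=[) $]
Step 23: reduce F->id. Stack=[E - ( F] ptr=10 lookahead=) remaining=[) $]
Step 24: reduce T->F. Stack=[E - ( T] ptr=10 lookahead=) remaining=[) $]
Step 25: reduce E->T. Stack=[E - ( E] ptr=10 lookahead=) remaining=[) $]
Step 26: shift ). Stack=[E - ( E )] ptr=11 lookahead=$ remaining=[$]
Step 27: reduce F->( E ). Stack=[E - F] ptr=11 lookahead=$ remaining=[$]
Step 28: reduce T->F. Stack=[E - T] ptr=11 lookahead=$ remaining=[$]
Step 29: reduce E->E - T. Stack=[E] ptr=11 lookahead=$ remaining=[$]
Step 30: accept. Stack=[E] ptr=11 lookahead=$ remaining=[$]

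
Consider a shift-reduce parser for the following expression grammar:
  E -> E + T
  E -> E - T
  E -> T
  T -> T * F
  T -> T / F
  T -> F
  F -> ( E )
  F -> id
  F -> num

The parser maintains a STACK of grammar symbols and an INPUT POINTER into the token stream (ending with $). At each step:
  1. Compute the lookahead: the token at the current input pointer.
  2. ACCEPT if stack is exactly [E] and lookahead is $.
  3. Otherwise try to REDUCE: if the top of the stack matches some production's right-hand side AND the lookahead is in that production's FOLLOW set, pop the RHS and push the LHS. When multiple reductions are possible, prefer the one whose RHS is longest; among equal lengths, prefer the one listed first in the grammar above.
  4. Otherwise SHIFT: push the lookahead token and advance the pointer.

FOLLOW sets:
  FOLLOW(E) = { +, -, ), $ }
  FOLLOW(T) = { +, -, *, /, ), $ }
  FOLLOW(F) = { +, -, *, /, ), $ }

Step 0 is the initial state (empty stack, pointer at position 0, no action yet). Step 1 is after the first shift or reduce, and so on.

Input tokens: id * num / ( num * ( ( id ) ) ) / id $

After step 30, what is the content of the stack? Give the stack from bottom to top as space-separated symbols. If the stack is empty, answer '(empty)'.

Step 1: shift id. Stack=[id] ptr=1 lookahead=* remaining=[* num / ( num * ( ( id ) ) ) / id $]
Step 2: reduce F->id. Stack=[F] ptr=1 lookahead=* remaining=[* num / ( num * ( ( id ) ) ) / id $]
Step 3: reduce T->F. Stack=[T] ptr=1 lookahead=* remaining=[* num / ( num * ( ( id ) ) ) / id $]
Step 4: shift *. Stack=[T *] ptr=2 lookahead=num remaining=[num / ( num * ( ( id ) ) ) / id $]
Step 5: shift num. Stack=[T * num] ptr=3 lookahead=/ remaining=[/ ( num * ( ( id ) ) ) / id $]
Step 6: reduce F->num. Stack=[T * F] ptr=3 lookahead=/ remaining=[/ ( num * ( ( id ) ) ) / id $]
Step 7: reduce T->T * F. Stack=[T] ptr=3 lookahead=/ remaining=[/ ( num * ( ( id ) ) ) / id $]
Step 8: shift /. Stack=[T /] ptr=4 lookahead=( remaining=[( num * ( ( id ) ) ) / id $]
Step 9: shift (. Stack=[T / (] ptr=5 lookahead=num remaining=[num * ( ( id ) ) ) / id $]
Step 10: shift num. Stack=[T / ( num] ptr=6 lookahead=* remaining=[* ( ( id ) ) ) / id $]
Step 11: reduce F->num. Stack=[T / ( F] ptr=6 lookahead=* remaining=[* ( ( id ) ) ) / id $]
Step 12: reduce T->F. Stack=[T / ( T] ptr=6 lookahead=* remaining=[* ( ( id ) ) ) / id $]
Step 13: shift *. Stack=[T / ( T *] ptr=7 lookahead=( remaining=[( ( id ) ) ) / id $]
Step 14: shift (. Stack=[T / ( T * (] ptr=8 lookahead=( remaining=[( id ) ) ) / id $]
Step 15: shift (. Stack=[T / ( T * ( (] ptr=9 lookahead=id remaining=[id ) ) ) / id $]
Step 16: shift id. Stack=[T / ( T * ( ( id] ptr=10 lookahead=) remaining=[) ) ) / id $]
Step 17: reduce F->id. Stack=[T / ( T * ( ( F] ptr=10 lookahead=) remaining=[) ) ) / id $]
Step 18: reduce T->F. Stack=[T / ( T * ( ( T] ptr=10 lookahead=) remaining=[) ) ) / id $]
Step 19: reduce E->T. Stack=[T / ( T * ( ( E] ptr=10 lookahead=) remaining=[) ) ) / id $]
Step 20: shift ). Stack=[T / ( T * ( ( E )] ptr=11 lookahead=) remaining=[) ) / id $]
Step 21: reduce F->( E ). Stack=[T / ( T * ( F] ptr=11 lookahead=) remaining=[) ) / id $]
Step 22: reduce T->F. Stack=[T / ( T * ( T] ptr=11 lookahead=) remaining=[) ) / id $]
Step 23: reduce E->T. Stack=[T / ( T * ( E] ptr=11 lookahead=) remaining=[) ) / id $]
Step 24: shift ). Stack=[T / ( T * ( E )] ptr=12 lookahead=) remaining=[) / id $]
Step 25: reduce F->( E ). Stack=[T / ( T * F] ptr=12 lookahead=) remaining=[) / id $]
Step 26: reduce T->T * F. Stack=[T / ( T] ptr=12 lookahead=) remaining=[) / id $]
Step 27: reduce E->T. Stack=[T / ( E] ptr=12 lookahead=) remaining=[) / id $]
Step 28: shift ). Stack=[T / ( E )] ptr=13 lookahead=/ remaining=[/ id $]
Step 29: reduce F->( E ). Stack=[T / F] ptr=13 lookahead=/ remaining=[/ id $]
Step 30: reduce T->T / F. Stack=[T] ptr=13 lookahead=/ remaining=[/ id $]

Answer: T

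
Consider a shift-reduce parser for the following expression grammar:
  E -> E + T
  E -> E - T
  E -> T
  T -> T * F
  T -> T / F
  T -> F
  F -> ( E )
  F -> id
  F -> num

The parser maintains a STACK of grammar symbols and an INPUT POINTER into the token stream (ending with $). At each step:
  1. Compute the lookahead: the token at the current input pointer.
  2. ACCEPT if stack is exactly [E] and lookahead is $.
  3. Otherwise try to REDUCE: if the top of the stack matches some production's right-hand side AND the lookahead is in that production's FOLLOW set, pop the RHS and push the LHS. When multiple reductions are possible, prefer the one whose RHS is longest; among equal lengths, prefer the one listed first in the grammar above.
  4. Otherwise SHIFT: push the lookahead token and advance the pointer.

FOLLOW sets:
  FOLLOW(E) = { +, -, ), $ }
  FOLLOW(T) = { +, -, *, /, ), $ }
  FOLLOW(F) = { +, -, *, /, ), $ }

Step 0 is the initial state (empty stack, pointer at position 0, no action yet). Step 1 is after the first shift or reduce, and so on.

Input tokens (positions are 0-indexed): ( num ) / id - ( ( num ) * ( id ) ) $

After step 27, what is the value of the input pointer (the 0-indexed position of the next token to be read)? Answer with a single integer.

Answer: 13

Derivation:
Step 1: shift (. Stack=[(] ptr=1 lookahead=num remaining=[num ) / id - ( ( num ) * ( id ) ) $]
Step 2: shift num. Stack=[( num] ptr=2 lookahead=) remaining=[) / id - ( ( num ) * ( id ) ) $]
Step 3: reduce F->num. Stack=[( F] ptr=2 lookahead=) remaining=[) / id - ( ( num ) * ( id ) ) $]
Step 4: reduce T->F. Stack=[( T] ptr=2 lookahead=) remaining=[) / id - ( ( num ) * ( id ) ) $]
Step 5: reduce E->T. Stack=[( E] ptr=2 lookahead=) remaining=[) / id - ( ( num ) * ( id ) ) $]
Step 6: shift ). Stack=[( E )] ptr=3 lookahead=/ remaining=[/ id - ( ( num ) * ( id ) ) $]
Step 7: reduce F->( E ). Stack=[F] ptr=3 lookahead=/ remaining=[/ id - ( ( num ) * ( id ) ) $]
Step 8: reduce T->F. Stack=[T] ptr=3 lookahead=/ remaining=[/ id - ( ( num ) * ( id ) ) $]
Step 9: shift /. Stack=[T /] ptr=4 lookahead=id remaining=[id - ( ( num ) * ( id ) ) $]
Step 10: shift id. Stack=[T / id] ptr=5 lookahead=- remaining=[- ( ( num ) * ( id ) ) $]
Step 11: reduce F->id. Stack=[T / F] ptr=5 lookahead=- remaining=[- ( ( num ) * ( id ) ) $]
Step 12: reduce T->T / F. Stack=[T] ptr=5 lookahead=- remaining=[- ( ( num ) * ( id ) ) $]
Step 13: reduce E->T. Stack=[E] ptr=5 lookahead=- remaining=[- ( ( num ) * ( id ) ) $]
Step 14: shift -. Stack=[E -] ptr=6 lookahead=( remaining=[( ( num ) * ( id ) ) $]
Step 15: shift (. Stack=[E - (] ptr=7 lookahead=( remaining=[( num ) * ( id ) ) $]
Step 16: shift (. Stack=[E - ( (] ptr=8 lookahead=num remaining=[num ) * ( id ) ) $]
Step 17: shift num. Stack=[E - ( ( num] ptr=9 lookahead=) remaining=[) * ( id ) ) $]
Step 18: reduce F->num. Stack=[E - ( ( F] ptr=9 lookahead=) remaining=[) * ( id ) ) $]
Step 19: reduce T->F. Stack=[E - ( ( T] ptr=9 lookahead=) remaining=[) * ( id ) ) $]
Step 20: reduce E->T. Stack=[E - ( ( E] ptr=9 lookahead=) remaining=[) * ( id ) ) $]
Step 21: shift ). Stack=[E - ( ( E )] ptr=10 lookahead=* remaining=[* ( id ) ) $]
Step 22: reduce F->( E ). Stack=[E - ( F] ptr=10 lookahead=* remaining=[* ( id ) ) $]
Step 23: reduce T->F. Stack=[E - ( T] ptr=10 lookahead=* remaining=[* ( id ) ) $]
Step 24: shift *. Stack=[E - ( T *] ptr=11 lookahead=( remaining=[( id ) ) $]
Step 25: shift (. Stack=[E - ( T * (] ptr=12 lookahead=id remaining=[id ) ) $]
Step 26: shift id. Stack=[E - ( T * ( id] ptr=13 lookahead=) remaining=[) ) $]
Step 27: reduce F->id. Stack=[E - ( T * ( F] ptr=13 lookahead=) remaining=[) ) $]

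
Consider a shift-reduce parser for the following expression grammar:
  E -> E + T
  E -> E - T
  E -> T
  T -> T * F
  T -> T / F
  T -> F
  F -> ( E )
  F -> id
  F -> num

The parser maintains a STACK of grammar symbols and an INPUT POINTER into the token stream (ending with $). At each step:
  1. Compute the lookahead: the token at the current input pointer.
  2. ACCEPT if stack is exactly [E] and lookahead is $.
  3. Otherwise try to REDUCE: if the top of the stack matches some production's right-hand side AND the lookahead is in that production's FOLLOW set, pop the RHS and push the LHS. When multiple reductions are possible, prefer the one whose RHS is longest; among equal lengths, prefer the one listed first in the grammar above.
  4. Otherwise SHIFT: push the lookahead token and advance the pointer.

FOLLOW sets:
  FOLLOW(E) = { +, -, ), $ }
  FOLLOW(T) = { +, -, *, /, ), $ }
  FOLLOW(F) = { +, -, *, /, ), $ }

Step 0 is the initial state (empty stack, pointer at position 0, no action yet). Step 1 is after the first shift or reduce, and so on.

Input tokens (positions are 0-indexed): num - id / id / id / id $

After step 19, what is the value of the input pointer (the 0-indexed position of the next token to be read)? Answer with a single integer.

Step 1: shift num. Stack=[num] ptr=1 lookahead=- remaining=[- id / id / id / id $]
Step 2: reduce F->num. Stack=[F] ptr=1 lookahead=- remaining=[- id / id / id / id $]
Step 3: reduce T->F. Stack=[T] ptr=1 lookahead=- remaining=[- id / id / id / id $]
Step 4: reduce E->T. Stack=[E] ptr=1 lookahead=- remaining=[- id / id / id / id $]
Step 5: shift -. Stack=[E -] ptr=2 lookahead=id remaining=[id / id / id / id $]
Step 6: shift id. Stack=[E - id] ptr=3 lookahead=/ remaining=[/ id / id / id $]
Step 7: reduce F->id. Stack=[E - F] ptr=3 lookahead=/ remaining=[/ id / id / id $]
Step 8: reduce T->F. Stack=[E - T] ptr=3 lookahead=/ remaining=[/ id / id / id $]
Step 9: shift /. Stack=[E - T /] ptr=4 lookahead=id remaining=[id / id / id $]
Step 10: shift id. Stack=[E - T / id] ptr=5 lookahead=/ remaining=[/ id / id $]
Step 11: reduce F->id. Stack=[E - T / F] ptr=5 lookahead=/ remaining=[/ id / id $]
Step 12: reduce T->T / F. Stack=[E - T] ptr=5 lookahead=/ remaining=[/ id / id $]
Step 13: shift /. Stack=[E - T /] ptr=6 lookahead=id remaining=[id / id $]
Step 14: shift id. Stack=[E - T / id] ptr=7 lookahead=/ remaining=[/ id $]
Step 15: reduce F->id. Stack=[E - T / F] ptr=7 lookahead=/ remaining=[/ id $]
Step 16: reduce T->T / F. Stack=[E - T] ptr=7 lookahead=/ remaining=[/ id $]
Step 17: shift /. Stack=[E - T /] ptr=8 lookahead=id remaining=[id $]
Step 18: shift id. Stack=[E - T / id] ptr=9 lookahead=$ remaining=[$]
Step 19: reduce F->id. Stack=[E - T / F] ptr=9 lookahead=$ remaining=[$]

Answer: 9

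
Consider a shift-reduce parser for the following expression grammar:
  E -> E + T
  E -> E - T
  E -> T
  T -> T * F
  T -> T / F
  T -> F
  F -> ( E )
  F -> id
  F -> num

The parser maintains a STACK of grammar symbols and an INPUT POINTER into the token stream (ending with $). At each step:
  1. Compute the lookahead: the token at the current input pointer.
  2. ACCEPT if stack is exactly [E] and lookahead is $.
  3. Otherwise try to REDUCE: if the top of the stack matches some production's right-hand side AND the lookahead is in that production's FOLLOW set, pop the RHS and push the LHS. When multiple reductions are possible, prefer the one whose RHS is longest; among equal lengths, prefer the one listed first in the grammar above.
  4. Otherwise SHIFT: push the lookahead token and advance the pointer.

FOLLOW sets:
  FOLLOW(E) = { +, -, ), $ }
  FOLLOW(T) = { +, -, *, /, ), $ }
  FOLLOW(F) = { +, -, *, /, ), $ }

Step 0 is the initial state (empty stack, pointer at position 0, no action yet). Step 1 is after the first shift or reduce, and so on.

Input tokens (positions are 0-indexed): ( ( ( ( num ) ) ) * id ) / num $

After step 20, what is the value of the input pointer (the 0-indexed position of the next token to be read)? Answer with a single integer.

Step 1: shift (. Stack=[(] ptr=1 lookahead=( remaining=[( ( ( num ) ) ) * id ) / num $]
Step 2: shift (. Stack=[( (] ptr=2 lookahead=( remaining=[( ( num ) ) ) * id ) / num $]
Step 3: shift (. Stack=[( ( (] ptr=3 lookahead=( remaining=[( num ) ) ) * id ) / num $]
Step 4: shift (. Stack=[( ( ( (] ptr=4 lookahead=num remaining=[num ) ) ) * id ) / num $]
Step 5: shift num. Stack=[( ( ( ( num] ptr=5 lookahead=) remaining=[) ) ) * id ) / num $]
Step 6: reduce F->num. Stack=[( ( ( ( F] ptr=5 lookahead=) remaining=[) ) ) * id ) / num $]
Step 7: reduce T->F. Stack=[( ( ( ( T] ptr=5 lookahead=) remaining=[) ) ) * id ) / num $]
Step 8: reduce E->T. Stack=[( ( ( ( E] ptr=5 lookahead=) remaining=[) ) ) * id ) / num $]
Step 9: shift ). Stack=[( ( ( ( E )] ptr=6 lookahead=) remaining=[) ) * id ) / num $]
Step 10: reduce F->( E ). Stack=[( ( ( F] ptr=6 lookahead=) remaining=[) ) * id ) / num $]
Step 11: reduce T->F. Stack=[( ( ( T] ptr=6 lookahead=) remaining=[) ) * id ) / num $]
Step 12: reduce E->T. Stack=[( ( ( E] ptr=6 lookahead=) remaining=[) ) * id ) / num $]
Step 13: shift ). Stack=[( ( ( E )] ptr=7 lookahead=) remaining=[) * id ) / num $]
Step 14: reduce F->( E ). Stack=[( ( F] ptr=7 lookahead=) remaining=[) * id ) / num $]
Step 15: reduce T->F. Stack=[( ( T] ptr=7 lookahead=) remaining=[) * id ) / num $]
Step 16: reduce E->T. Stack=[( ( E] ptr=7 lookahead=) remaining=[) * id ) / num $]
Step 17: shift ). Stack=[( ( E )] ptr=8 lookahead=* remaining=[* id ) / num $]
Step 18: reduce F->( E ). Stack=[( F] ptr=8 lookahead=* remaining=[* id ) / num $]
Step 19: reduce T->F. Stack=[( T] ptr=8 lookahead=* remaining=[* id ) / num $]
Step 20: shift *. Stack=[( T *] ptr=9 lookahead=id remaining=[id ) / num $]

Answer: 9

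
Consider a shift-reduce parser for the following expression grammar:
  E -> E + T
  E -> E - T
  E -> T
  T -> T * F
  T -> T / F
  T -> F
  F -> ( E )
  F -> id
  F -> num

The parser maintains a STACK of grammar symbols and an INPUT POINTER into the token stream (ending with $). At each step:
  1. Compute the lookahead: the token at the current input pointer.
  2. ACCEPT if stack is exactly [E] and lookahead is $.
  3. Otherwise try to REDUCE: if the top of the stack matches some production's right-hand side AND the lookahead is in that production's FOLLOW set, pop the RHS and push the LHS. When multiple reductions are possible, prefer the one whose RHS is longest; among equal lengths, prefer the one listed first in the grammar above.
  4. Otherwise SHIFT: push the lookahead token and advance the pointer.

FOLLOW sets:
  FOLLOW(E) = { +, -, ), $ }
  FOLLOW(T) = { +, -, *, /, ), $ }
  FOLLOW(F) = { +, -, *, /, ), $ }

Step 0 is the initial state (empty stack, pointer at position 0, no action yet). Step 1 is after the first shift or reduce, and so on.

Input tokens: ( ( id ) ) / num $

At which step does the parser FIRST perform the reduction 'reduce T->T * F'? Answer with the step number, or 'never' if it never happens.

Answer: never

Derivation:
Step 1: shift (. Stack=[(] ptr=1 lookahead=( remaining=[( id ) ) / num $]
Step 2: shift (. Stack=[( (] ptr=2 lookahead=id remaining=[id ) ) / num $]
Step 3: shift id. Stack=[( ( id] ptr=3 lookahead=) remaining=[) ) / num $]
Step 4: reduce F->id. Stack=[( ( F] ptr=3 lookahead=) remaining=[) ) / num $]
Step 5: reduce T->F. Stack=[( ( T] ptr=3 lookahead=) remaining=[) ) / num $]
Step 6: reduce E->T. Stack=[( ( E] ptr=3 lookahead=) remaining=[) ) / num $]
Step 7: shift ). Stack=[( ( E )] ptr=4 lookahead=) remaining=[) / num $]
Step 8: reduce F->( E ). Stack=[( F] ptr=4 lookahead=) remaining=[) / num $]
Step 9: reduce T->F. Stack=[( T] ptr=4 lookahead=) remaining=[) / num $]
Step 10: reduce E->T. Stack=[( E] ptr=4 lookahead=) remaining=[) / num $]
Step 11: shift ). Stack=[( E )] ptr=5 lookahead=/ remaining=[/ num $]
Step 12: reduce F->( E ). Stack=[F] ptr=5 lookahead=/ remaining=[/ num $]
Step 13: reduce T->F. Stack=[T] ptr=5 lookahead=/ remaining=[/ num $]
Step 14: shift /. Stack=[T /] ptr=6 lookahead=num remaining=[num $]
Step 15: shift num. Stack=[T / num] ptr=7 lookahead=$ remaining=[$]
Step 16: reduce F->num. Stack=[T / F] ptr=7 lookahead=$ remaining=[$]
Step 17: reduce T->T / F. Stack=[T] ptr=7 lookahead=$ remaining=[$]
Step 18: reduce E->T. Stack=[E] ptr=7 lookahead=$ remaining=[$]
Step 19: accept. Stack=[E] ptr=7 lookahead=$ remaining=[$]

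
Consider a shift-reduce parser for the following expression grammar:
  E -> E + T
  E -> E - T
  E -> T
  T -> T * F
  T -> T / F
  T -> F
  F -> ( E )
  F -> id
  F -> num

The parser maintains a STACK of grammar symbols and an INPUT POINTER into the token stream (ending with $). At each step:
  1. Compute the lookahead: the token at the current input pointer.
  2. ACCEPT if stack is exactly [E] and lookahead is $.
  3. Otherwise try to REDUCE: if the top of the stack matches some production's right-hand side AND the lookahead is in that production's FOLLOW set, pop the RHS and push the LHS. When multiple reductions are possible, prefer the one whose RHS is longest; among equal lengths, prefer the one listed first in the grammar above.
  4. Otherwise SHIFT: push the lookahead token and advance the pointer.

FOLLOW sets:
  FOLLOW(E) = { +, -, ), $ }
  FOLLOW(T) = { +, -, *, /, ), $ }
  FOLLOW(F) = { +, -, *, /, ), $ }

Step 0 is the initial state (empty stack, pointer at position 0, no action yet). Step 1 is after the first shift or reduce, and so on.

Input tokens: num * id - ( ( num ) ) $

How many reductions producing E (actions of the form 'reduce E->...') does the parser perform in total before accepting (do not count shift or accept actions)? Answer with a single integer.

Answer: 4

Derivation:
Step 1: shift num. Stack=[num] ptr=1 lookahead=* remaining=[* id - ( ( num ) ) $]
Step 2: reduce F->num. Stack=[F] ptr=1 lookahead=* remaining=[* id - ( ( num ) ) $]
Step 3: reduce T->F. Stack=[T] ptr=1 lookahead=* remaining=[* id - ( ( num ) ) $]
Step 4: shift *. Stack=[T *] ptr=2 lookahead=id remaining=[id - ( ( num ) ) $]
Step 5: shift id. Stack=[T * id] ptr=3 lookahead=- remaining=[- ( ( num ) ) $]
Step 6: reduce F->id. Stack=[T * F] ptr=3 lookahead=- remaining=[- ( ( num ) ) $]
Step 7: reduce T->T * F. Stack=[T] ptr=3 lookahead=- remaining=[- ( ( num ) ) $]
Step 8: reduce E->T. Stack=[E] ptr=3 lookahead=- remaining=[- ( ( num ) ) $]
Step 9: shift -. Stack=[E -] ptr=4 lookahead=( remaining=[( ( num ) ) $]
Step 10: shift (. Stack=[E - (] ptr=5 lookahead=( remaining=[( num ) ) $]
Step 11: shift (. Stack=[E - ( (] ptr=6 lookahead=num remaining=[num ) ) $]
Step 12: shift num. Stack=[E - ( ( num] ptr=7 lookahead=) remaining=[) ) $]
Step 13: reduce F->num. Stack=[E - ( ( F] ptr=7 lookahead=) remaining=[) ) $]
Step 14: reduce T->F. Stack=[E - ( ( T] ptr=7 lookahead=) remaining=[) ) $]
Step 15: reduce E->T. Stack=[E - ( ( E] ptr=7 lookahead=) remaining=[) ) $]
Step 16: shift ). Stack=[E - ( ( E )] ptr=8 lookahead=) remaining=[) $]
Step 17: reduce F->( E ). Stack=[E - ( F] ptr=8 lookahead=) remaining=[) $]
Step 18: reduce T->F. Stack=[E - ( T] ptr=8 lookahead=) remaining=[) $]
Step 19: reduce E->T. Stack=[E - ( E] ptr=8 lookahead=) remaining=[) $]
Step 20: shift ). Stack=[E - ( E )] ptr=9 lookahead=$ remaining=[$]
Step 21: reduce F->( E ). Stack=[E - F] ptr=9 lookahead=$ remaining=[$]
Step 22: reduce T->F. Stack=[E - T] ptr=9 lookahead=$ remaining=[$]
Step 23: reduce E->E - T. Stack=[E] ptr=9 lookahead=$ remaining=[$]
Step 24: accept. Stack=[E] ptr=9 lookahead=$ remaining=[$]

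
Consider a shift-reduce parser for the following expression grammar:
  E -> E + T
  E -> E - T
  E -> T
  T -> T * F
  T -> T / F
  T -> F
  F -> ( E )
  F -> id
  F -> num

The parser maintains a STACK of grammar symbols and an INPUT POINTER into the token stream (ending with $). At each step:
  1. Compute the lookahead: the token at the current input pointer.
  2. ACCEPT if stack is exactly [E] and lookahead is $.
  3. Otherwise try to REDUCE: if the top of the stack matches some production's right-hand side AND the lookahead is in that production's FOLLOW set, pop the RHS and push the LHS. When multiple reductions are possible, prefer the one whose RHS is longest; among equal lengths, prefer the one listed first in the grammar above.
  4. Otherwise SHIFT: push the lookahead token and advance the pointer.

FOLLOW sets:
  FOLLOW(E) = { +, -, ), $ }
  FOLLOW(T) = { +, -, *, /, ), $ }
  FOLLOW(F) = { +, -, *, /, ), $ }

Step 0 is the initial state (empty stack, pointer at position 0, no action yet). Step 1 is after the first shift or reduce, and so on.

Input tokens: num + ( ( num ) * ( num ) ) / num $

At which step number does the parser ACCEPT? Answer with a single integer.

Answer: 33

Derivation:
Step 1: shift num. Stack=[num] ptr=1 lookahead=+ remaining=[+ ( ( num ) * ( num ) ) / num $]
Step 2: reduce F->num. Stack=[F] ptr=1 lookahead=+ remaining=[+ ( ( num ) * ( num ) ) / num $]
Step 3: reduce T->F. Stack=[T] ptr=1 lookahead=+ remaining=[+ ( ( num ) * ( num ) ) / num $]
Step 4: reduce E->T. Stack=[E] ptr=1 lookahead=+ remaining=[+ ( ( num ) * ( num ) ) / num $]
Step 5: shift +. Stack=[E +] ptr=2 lookahead=( remaining=[( ( num ) * ( num ) ) / num $]
Step 6: shift (. Stack=[E + (] ptr=3 lookahead=( remaining=[( num ) * ( num ) ) / num $]
Step 7: shift (. Stack=[E + ( (] ptr=4 lookahead=num remaining=[num ) * ( num ) ) / num $]
Step 8: shift num. Stack=[E + ( ( num] ptr=5 lookahead=) remaining=[) * ( num ) ) / num $]
Step 9: reduce F->num. Stack=[E + ( ( F] ptr=5 lookahead=) remaining=[) * ( num ) ) / num $]
Step 10: reduce T->F. Stack=[E + ( ( T] ptr=5 lookahead=) remaining=[) * ( num ) ) / num $]
Step 11: reduce E->T. Stack=[E + ( ( E] ptr=5 lookahead=) remaining=[) * ( num ) ) / num $]
Step 12: shift ). Stack=[E + ( ( E )] ptr=6 lookahead=* remaining=[* ( num ) ) / num $]
Step 13: reduce F->( E ). Stack=[E + ( F] ptr=6 lookahead=* remaining=[* ( num ) ) / num $]
Step 14: reduce T->F. Stack=[E + ( T] ptr=6 lookahead=* remaining=[* ( num ) ) / num $]
Step 15: shift *. Stack=[E + ( T *] ptr=7 lookahead=( remaining=[( num ) ) / num $]
Step 16: shift (. Stack=[E + ( T * (] ptr=8 lookahead=num remaining=[num ) ) / num $]
Step 17: shift num. Stack=[E + ( T * ( num] ptr=9 lookahead=) remaining=[) ) / num $]
Step 18: reduce F->num. Stack=[E + ( T * ( F] ptr=9 lookahead=) remaining=[) ) / num $]
Step 19: reduce T->F. Stack=[E + ( T * ( T] ptr=9 lookahead=) remaining=[) ) / num $]
Step 20: reduce E->T. Stack=[E + ( T * ( E] ptr=9 lookahead=) remaining=[) ) / num $]
Step 21: shift ). Stack=[E + ( T * ( E )] ptr=10 lookahead=) remaining=[) / num $]
Step 22: reduce F->( E ). Stack=[E + ( T * F] ptr=10 lookahead=) remaining=[) / num $]
Step 23: reduce T->T * F. Stack=[E + ( T] ptr=10 lookahead=) remaining=[) / num $]
Step 24: reduce E->T. Stack=[E + ( E] ptr=10 lookahead=) remaining=[) / num $]
Step 25: shift ). Stack=[E + ( E )] ptr=11 lookahead=/ remaining=[/ num $]
Step 26: reduce F->( E ). Stack=[E + F] ptr=11 lookahead=/ remaining=[/ num $]
Step 27: reduce T->F. Stack=[E + T] ptr=11 lookahead=/ remaining=[/ num $]
Step 28: shift /. Stack=[E + T /] ptr=12 lookahead=num remaining=[num $]
Step 29: shift num. Stack=[E + T / num] ptr=13 lookahead=$ remaining=[$]
Step 30: reduce F->num. Stack=[E + T / F] ptr=13 lookahead=$ remaining=[$]
Step 31: reduce T->T / F. Stack=[E + T] ptr=13 lookahead=$ remaining=[$]
Step 32: reduce E->E + T. Stack=[E] ptr=13 lookahead=$ remaining=[$]
Step 33: accept. Stack=[E] ptr=13 lookahead=$ remaining=[$]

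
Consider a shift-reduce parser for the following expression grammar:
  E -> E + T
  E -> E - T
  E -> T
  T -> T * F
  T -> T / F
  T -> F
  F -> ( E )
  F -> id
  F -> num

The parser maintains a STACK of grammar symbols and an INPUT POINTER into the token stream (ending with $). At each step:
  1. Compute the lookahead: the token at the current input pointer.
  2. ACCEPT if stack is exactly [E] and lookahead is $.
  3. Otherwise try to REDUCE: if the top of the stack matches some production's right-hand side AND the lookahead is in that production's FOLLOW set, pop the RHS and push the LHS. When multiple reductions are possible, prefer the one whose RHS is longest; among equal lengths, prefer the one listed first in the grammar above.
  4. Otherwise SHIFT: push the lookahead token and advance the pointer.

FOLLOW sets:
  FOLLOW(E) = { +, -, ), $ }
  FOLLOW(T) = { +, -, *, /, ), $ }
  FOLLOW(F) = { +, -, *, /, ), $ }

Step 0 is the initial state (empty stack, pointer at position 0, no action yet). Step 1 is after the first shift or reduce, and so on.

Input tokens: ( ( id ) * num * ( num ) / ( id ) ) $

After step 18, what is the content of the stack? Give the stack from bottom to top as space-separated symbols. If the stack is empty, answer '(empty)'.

Answer: ( T * ( T

Derivation:
Step 1: shift (. Stack=[(] ptr=1 lookahead=( remaining=[( id ) * num * ( num ) / ( id ) ) $]
Step 2: shift (. Stack=[( (] ptr=2 lookahead=id remaining=[id ) * num * ( num ) / ( id ) ) $]
Step 3: shift id. Stack=[( ( id] ptr=3 lookahead=) remaining=[) * num * ( num ) / ( id ) ) $]
Step 4: reduce F->id. Stack=[( ( F] ptr=3 lookahead=) remaining=[) * num * ( num ) / ( id ) ) $]
Step 5: reduce T->F. Stack=[( ( T] ptr=3 lookahead=) remaining=[) * num * ( num ) / ( id ) ) $]
Step 6: reduce E->T. Stack=[( ( E] ptr=3 lookahead=) remaining=[) * num * ( num ) / ( id ) ) $]
Step 7: shift ). Stack=[( ( E )] ptr=4 lookahead=* remaining=[* num * ( num ) / ( id ) ) $]
Step 8: reduce F->( E ). Stack=[( F] ptr=4 lookahead=* remaining=[* num * ( num ) / ( id ) ) $]
Step 9: reduce T->F. Stack=[( T] ptr=4 lookahead=* remaining=[* num * ( num ) / ( id ) ) $]
Step 10: shift *. Stack=[( T *] ptr=5 lookahead=num remaining=[num * ( num ) / ( id ) ) $]
Step 11: shift num. Stack=[( T * num] ptr=6 lookahead=* remaining=[* ( num ) / ( id ) ) $]
Step 12: reduce F->num. Stack=[( T * F] ptr=6 lookahead=* remaining=[* ( num ) / ( id ) ) $]
Step 13: reduce T->T * F. Stack=[( T] ptr=6 lookahead=* remaining=[* ( num ) / ( id ) ) $]
Step 14: shift *. Stack=[( T *] ptr=7 lookahead=( remaining=[( num ) / ( id ) ) $]
Step 15: shift (. Stack=[( T * (] ptr=8 lookahead=num remaining=[num ) / ( id ) ) $]
Step 16: shift num. Stack=[( T * ( num] ptr=9 lookahead=) remaining=[) / ( id ) ) $]
Step 17: reduce F->num. Stack=[( T * ( F] ptr=9 lookahead=) remaining=[) / ( id ) ) $]
Step 18: reduce T->F. Stack=[( T * ( T] ptr=9 lookahead=) remaining=[) / ( id ) ) $]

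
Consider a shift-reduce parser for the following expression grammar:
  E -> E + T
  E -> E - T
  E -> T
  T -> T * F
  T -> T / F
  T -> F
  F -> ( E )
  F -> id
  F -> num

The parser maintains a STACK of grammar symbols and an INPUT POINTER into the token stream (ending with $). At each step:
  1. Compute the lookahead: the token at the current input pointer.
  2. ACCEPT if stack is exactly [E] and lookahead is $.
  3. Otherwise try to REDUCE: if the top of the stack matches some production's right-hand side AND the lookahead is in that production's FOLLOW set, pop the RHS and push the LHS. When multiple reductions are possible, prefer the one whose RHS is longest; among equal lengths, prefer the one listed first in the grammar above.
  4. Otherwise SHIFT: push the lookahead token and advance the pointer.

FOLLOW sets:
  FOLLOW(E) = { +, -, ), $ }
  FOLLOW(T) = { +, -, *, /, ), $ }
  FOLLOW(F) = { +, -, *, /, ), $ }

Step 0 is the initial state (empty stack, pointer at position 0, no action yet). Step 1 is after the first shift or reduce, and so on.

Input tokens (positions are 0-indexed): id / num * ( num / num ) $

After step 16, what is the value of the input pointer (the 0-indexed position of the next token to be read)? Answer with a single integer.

Answer: 8

Derivation:
Step 1: shift id. Stack=[id] ptr=1 lookahead=/ remaining=[/ num * ( num / num ) $]
Step 2: reduce F->id. Stack=[F] ptr=1 lookahead=/ remaining=[/ num * ( num / num ) $]
Step 3: reduce T->F. Stack=[T] ptr=1 lookahead=/ remaining=[/ num * ( num / num ) $]
Step 4: shift /. Stack=[T /] ptr=2 lookahead=num remaining=[num * ( num / num ) $]
Step 5: shift num. Stack=[T / num] ptr=3 lookahead=* remaining=[* ( num / num ) $]
Step 6: reduce F->num. Stack=[T / F] ptr=3 lookahead=* remaining=[* ( num / num ) $]
Step 7: reduce T->T / F. Stack=[T] ptr=3 lookahead=* remaining=[* ( num / num ) $]
Step 8: shift *. Stack=[T *] ptr=4 lookahead=( remaining=[( num / num ) $]
Step 9: shift (. Stack=[T * (] ptr=5 lookahead=num remaining=[num / num ) $]
Step 10: shift num. Stack=[T * ( num] ptr=6 lookahead=/ remaining=[/ num ) $]
Step 11: reduce F->num. Stack=[T * ( F] ptr=6 lookahead=/ remaining=[/ num ) $]
Step 12: reduce T->F. Stack=[T * ( T] ptr=6 lookahead=/ remaining=[/ num ) $]
Step 13: shift /. Stack=[T * ( T /] ptr=7 lookahead=num remaining=[num ) $]
Step 14: shift num. Stack=[T * ( T / num] ptr=8 lookahead=) remaining=[) $]
Step 15: reduce F->num. Stack=[T * ( T / F] ptr=8 lookahead=) remaining=[) $]
Step 16: reduce T->T / F. Stack=[T * ( T] ptr=8 lookahead=) remaining=[) $]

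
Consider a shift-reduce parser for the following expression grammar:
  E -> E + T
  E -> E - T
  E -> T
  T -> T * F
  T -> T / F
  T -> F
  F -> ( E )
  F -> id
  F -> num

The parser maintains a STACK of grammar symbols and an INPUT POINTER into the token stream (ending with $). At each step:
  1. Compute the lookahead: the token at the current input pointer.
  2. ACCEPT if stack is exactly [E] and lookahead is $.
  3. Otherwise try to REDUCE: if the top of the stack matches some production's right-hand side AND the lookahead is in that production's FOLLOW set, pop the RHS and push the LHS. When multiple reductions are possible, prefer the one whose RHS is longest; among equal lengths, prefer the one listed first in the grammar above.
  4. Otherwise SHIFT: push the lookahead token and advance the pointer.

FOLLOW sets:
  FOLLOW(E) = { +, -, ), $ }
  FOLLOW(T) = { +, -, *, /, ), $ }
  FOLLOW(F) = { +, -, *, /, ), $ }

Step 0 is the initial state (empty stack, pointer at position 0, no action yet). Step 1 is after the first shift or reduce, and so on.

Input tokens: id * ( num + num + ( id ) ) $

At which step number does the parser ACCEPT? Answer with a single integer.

Answer: 29

Derivation:
Step 1: shift id. Stack=[id] ptr=1 lookahead=* remaining=[* ( num + num + ( id ) ) $]
Step 2: reduce F->id. Stack=[F] ptr=1 lookahead=* remaining=[* ( num + num + ( id ) ) $]
Step 3: reduce T->F. Stack=[T] ptr=1 lookahead=* remaining=[* ( num + num + ( id ) ) $]
Step 4: shift *. Stack=[T *] ptr=2 lookahead=( remaining=[( num + num + ( id ) ) $]
Step 5: shift (. Stack=[T * (] ptr=3 lookahead=num remaining=[num + num + ( id ) ) $]
Step 6: shift num. Stack=[T * ( num] ptr=4 lookahead=+ remaining=[+ num + ( id ) ) $]
Step 7: reduce F->num. Stack=[T * ( F] ptr=4 lookahead=+ remaining=[+ num + ( id ) ) $]
Step 8: reduce T->F. Stack=[T * ( T] ptr=4 lookahead=+ remaining=[+ num + ( id ) ) $]
Step 9: reduce E->T. Stack=[T * ( E] ptr=4 lookahead=+ remaining=[+ num + ( id ) ) $]
Step 10: shift +. Stack=[T * ( E +] ptr=5 lookahead=num remaining=[num + ( id ) ) $]
Step 11: shift num. Stack=[T * ( E + num] ptr=6 lookahead=+ remaining=[+ ( id ) ) $]
Step 12: reduce F->num. Stack=[T * ( E + F] ptr=6 lookahead=+ remaining=[+ ( id ) ) $]
Step 13: reduce T->F. Stack=[T * ( E + T] ptr=6 lookahead=+ remaining=[+ ( id ) ) $]
Step 14: reduce E->E + T. Stack=[T * ( E] ptr=6 lookahead=+ remaining=[+ ( id ) ) $]
Step 15: shift +. Stack=[T * ( E +] ptr=7 lookahead=( remaining=[( id ) ) $]
Step 16: shift (. Stack=[T * ( E + (] ptr=8 lookahead=id remaining=[id ) ) $]
Step 17: shift id. Stack=[T * ( E + ( id] ptr=9 lookahead=) remaining=[) ) $]
Step 18: reduce F->id. Stack=[T * ( E + ( F] ptr=9 lookahead=) remaining=[) ) $]
Step 19: reduce T->F. Stack=[T * ( E + ( T] ptr=9 lookahead=) remaining=[) ) $]
Step 20: reduce E->T. Stack=[T * ( E + ( E] ptr=9 lookahead=) remaining=[) ) $]
Step 21: shift ). Stack=[T * ( E + ( E )] ptr=10 lookahead=) remaining=[) $]
Step 22: reduce F->( E ). Stack=[T * ( E + F] ptr=10 lookahead=) remaining=[) $]
Step 23: reduce T->F. Stack=[T * ( E + T] ptr=10 lookahead=) remaining=[) $]
Step 24: reduce E->E + T. Stack=[T * ( E] ptr=10 lookahead=) remaining=[) $]
Step 25: shift ). Stack=[T * ( E )] ptr=11 lookahead=$ remaining=[$]
Step 26: reduce F->( E ). Stack=[T * F] ptr=11 lookahead=$ remaining=[$]
Step 27: reduce T->T * F. Stack=[T] ptr=11 lookahead=$ remaining=[$]
Step 28: reduce E->T. Stack=[E] ptr=11 lookahead=$ remaining=[$]
Step 29: accept. Stack=[E] ptr=11 lookahead=$ remaining=[$]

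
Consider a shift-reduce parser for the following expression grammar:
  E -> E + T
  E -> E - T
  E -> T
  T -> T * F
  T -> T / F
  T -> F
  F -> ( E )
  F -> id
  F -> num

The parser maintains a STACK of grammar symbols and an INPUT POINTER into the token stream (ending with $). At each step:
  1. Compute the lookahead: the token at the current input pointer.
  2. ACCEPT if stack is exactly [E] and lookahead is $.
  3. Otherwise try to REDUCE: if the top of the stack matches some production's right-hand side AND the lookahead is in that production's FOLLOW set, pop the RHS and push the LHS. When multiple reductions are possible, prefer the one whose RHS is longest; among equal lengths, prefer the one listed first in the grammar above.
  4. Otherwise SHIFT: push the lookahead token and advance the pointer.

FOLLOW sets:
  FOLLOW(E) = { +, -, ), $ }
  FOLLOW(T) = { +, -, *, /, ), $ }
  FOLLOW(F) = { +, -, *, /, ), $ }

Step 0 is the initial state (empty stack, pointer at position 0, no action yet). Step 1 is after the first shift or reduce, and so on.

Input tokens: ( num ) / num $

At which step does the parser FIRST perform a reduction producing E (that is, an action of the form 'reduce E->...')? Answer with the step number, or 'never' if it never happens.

Answer: 5

Derivation:
Step 1: shift (. Stack=[(] ptr=1 lookahead=num remaining=[num ) / num $]
Step 2: shift num. Stack=[( num] ptr=2 lookahead=) remaining=[) / num $]
Step 3: reduce F->num. Stack=[( F] ptr=2 lookahead=) remaining=[) / num $]
Step 4: reduce T->F. Stack=[( T] ptr=2 lookahead=) remaining=[) / num $]
Step 5: reduce E->T. Stack=[( E] ptr=2 lookahead=) remaining=[) / num $]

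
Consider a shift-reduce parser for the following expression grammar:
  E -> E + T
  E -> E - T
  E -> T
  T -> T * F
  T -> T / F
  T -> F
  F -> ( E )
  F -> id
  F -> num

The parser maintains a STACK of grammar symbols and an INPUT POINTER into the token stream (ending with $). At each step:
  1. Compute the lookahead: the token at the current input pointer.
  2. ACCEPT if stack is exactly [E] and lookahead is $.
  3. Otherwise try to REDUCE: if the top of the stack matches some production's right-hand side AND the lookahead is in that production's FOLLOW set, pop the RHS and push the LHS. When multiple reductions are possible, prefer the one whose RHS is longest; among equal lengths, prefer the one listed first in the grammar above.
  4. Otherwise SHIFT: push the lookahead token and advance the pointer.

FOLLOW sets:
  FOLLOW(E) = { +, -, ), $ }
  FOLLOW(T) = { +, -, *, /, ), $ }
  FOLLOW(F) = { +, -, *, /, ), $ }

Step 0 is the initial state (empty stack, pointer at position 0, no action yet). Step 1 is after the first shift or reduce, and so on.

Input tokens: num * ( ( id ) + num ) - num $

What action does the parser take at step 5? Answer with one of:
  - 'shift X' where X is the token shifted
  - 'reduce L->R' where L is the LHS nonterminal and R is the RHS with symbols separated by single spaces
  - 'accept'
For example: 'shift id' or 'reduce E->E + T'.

Answer: shift (

Derivation:
Step 1: shift num. Stack=[num] ptr=1 lookahead=* remaining=[* ( ( id ) + num ) - num $]
Step 2: reduce F->num. Stack=[F] ptr=1 lookahead=* remaining=[* ( ( id ) + num ) - num $]
Step 3: reduce T->F. Stack=[T] ptr=1 lookahead=* remaining=[* ( ( id ) + num ) - num $]
Step 4: shift *. Stack=[T *] ptr=2 lookahead=( remaining=[( ( id ) + num ) - num $]
Step 5: shift (. Stack=[T * (] ptr=3 lookahead=( remaining=[( id ) + num ) - num $]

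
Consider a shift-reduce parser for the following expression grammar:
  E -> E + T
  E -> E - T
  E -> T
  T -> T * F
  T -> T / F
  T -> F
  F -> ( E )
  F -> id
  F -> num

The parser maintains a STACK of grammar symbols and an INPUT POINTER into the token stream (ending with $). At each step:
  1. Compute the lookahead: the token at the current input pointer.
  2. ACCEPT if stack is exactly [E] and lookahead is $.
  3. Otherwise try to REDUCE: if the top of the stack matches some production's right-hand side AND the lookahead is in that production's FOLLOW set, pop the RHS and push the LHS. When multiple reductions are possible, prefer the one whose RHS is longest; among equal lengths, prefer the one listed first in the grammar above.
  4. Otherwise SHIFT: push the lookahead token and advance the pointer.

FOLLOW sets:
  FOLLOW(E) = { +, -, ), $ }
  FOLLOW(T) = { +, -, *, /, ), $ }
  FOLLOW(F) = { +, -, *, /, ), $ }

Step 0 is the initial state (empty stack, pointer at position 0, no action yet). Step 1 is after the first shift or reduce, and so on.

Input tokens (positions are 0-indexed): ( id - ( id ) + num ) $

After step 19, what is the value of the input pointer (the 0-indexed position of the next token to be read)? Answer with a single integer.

Step 1: shift (. Stack=[(] ptr=1 lookahead=id remaining=[id - ( id ) + num ) $]
Step 2: shift id. Stack=[( id] ptr=2 lookahead=- remaining=[- ( id ) + num ) $]
Step 3: reduce F->id. Stack=[( F] ptr=2 lookahead=- remaining=[- ( id ) + num ) $]
Step 4: reduce T->F. Stack=[( T] ptr=2 lookahead=- remaining=[- ( id ) + num ) $]
Step 5: reduce E->T. Stack=[( E] ptr=2 lookahead=- remaining=[- ( id ) + num ) $]
Step 6: shift -. Stack=[( E -] ptr=3 lookahead=( remaining=[( id ) + num ) $]
Step 7: shift (. Stack=[( E - (] ptr=4 lookahead=id remaining=[id ) + num ) $]
Step 8: shift id. Stack=[( E - ( id] ptr=5 lookahead=) remaining=[) + num ) $]
Step 9: reduce F->id. Stack=[( E - ( F] ptr=5 lookahead=) remaining=[) + num ) $]
Step 10: reduce T->F. Stack=[( E - ( T] ptr=5 lookahead=) remaining=[) + num ) $]
Step 11: reduce E->T. Stack=[( E - ( E] ptr=5 lookahead=) remaining=[) + num ) $]
Step 12: shift ). Stack=[( E - ( E )] ptr=6 lookahead=+ remaining=[+ num ) $]
Step 13: reduce F->( E ). Stack=[( E - F] ptr=6 lookahead=+ remaining=[+ num ) $]
Step 14: reduce T->F. Stack=[( E - T] ptr=6 lookahead=+ remaining=[+ num ) $]
Step 15: reduce E->E - T. Stack=[( E] ptr=6 lookahead=+ remaining=[+ num ) $]
Step 16: shift +. Stack=[( E +] ptr=7 lookahead=num remaining=[num ) $]
Step 17: shift num. Stack=[( E + num] ptr=8 lookahead=) remaining=[) $]
Step 18: reduce F->num. Stack=[( E + F] ptr=8 lookahead=) remaining=[) $]
Step 19: reduce T->F. Stack=[( E + T] ptr=8 lookahead=) remaining=[) $]

Answer: 8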